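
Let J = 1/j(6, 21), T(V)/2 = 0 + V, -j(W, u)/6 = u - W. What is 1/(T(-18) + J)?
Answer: -90/3241 ≈ -0.027769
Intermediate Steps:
j(W, u) = -6*u + 6*W (j(W, u) = -6*(u - W) = -6*u + 6*W)
T(V) = 2*V (T(V) = 2*(0 + V) = 2*V)
J = -1/90 (J = 1/(-6*21 + 6*6) = 1/(-126 + 36) = 1/(-90) = -1/90 ≈ -0.011111)
1/(T(-18) + J) = 1/(2*(-18) - 1/90) = 1/(-36 - 1/90) = 1/(-3241/90) = -90/3241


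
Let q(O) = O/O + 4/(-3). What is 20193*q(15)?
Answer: -6731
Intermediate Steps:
q(O) = -⅓ (q(O) = 1 + 4*(-⅓) = 1 - 4/3 = -⅓)
20193*q(15) = 20193*(-⅓) = -6731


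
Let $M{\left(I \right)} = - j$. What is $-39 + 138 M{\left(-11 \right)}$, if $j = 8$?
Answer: $-1143$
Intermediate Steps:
$M{\left(I \right)} = -8$ ($M{\left(I \right)} = \left(-1\right) 8 = -8$)
$-39 + 138 M{\left(-11 \right)} = -39 + 138 \left(-8\right) = -39 - 1104 = -1143$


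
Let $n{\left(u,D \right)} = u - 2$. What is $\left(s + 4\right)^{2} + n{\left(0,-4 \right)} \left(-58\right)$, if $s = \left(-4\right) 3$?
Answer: $180$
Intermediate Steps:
$s = -12$
$n{\left(u,D \right)} = -2 + u$
$\left(s + 4\right)^{2} + n{\left(0,-4 \right)} \left(-58\right) = \left(-12 + 4\right)^{2} + \left(-2 + 0\right) \left(-58\right) = \left(-8\right)^{2} - -116 = 64 + 116 = 180$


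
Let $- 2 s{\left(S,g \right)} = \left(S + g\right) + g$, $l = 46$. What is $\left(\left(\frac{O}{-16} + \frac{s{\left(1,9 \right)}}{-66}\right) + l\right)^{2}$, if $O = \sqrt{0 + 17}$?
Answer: $\frac{593623009}{278784} - \frac{6091 \sqrt{17}}{1056} \approx 2105.5$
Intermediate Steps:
$O = \sqrt{17} \approx 4.1231$
$s{\left(S,g \right)} = - g - \frac{S}{2}$ ($s{\left(S,g \right)} = - \frac{\left(S + g\right) + g}{2} = - \frac{S + 2 g}{2} = - g - \frac{S}{2}$)
$\left(\left(\frac{O}{-16} + \frac{s{\left(1,9 \right)}}{-66}\right) + l\right)^{2} = \left(\left(\frac{\sqrt{17}}{-16} + \frac{\left(-1\right) 9 - \frac{1}{2}}{-66}\right) + 46\right)^{2} = \left(\left(\sqrt{17} \left(- \frac{1}{16}\right) + \left(-9 - \frac{1}{2}\right) \left(- \frac{1}{66}\right)\right) + 46\right)^{2} = \left(\left(- \frac{\sqrt{17}}{16} - - \frac{19}{132}\right) + 46\right)^{2} = \left(\left(- \frac{\sqrt{17}}{16} + \frac{19}{132}\right) + 46\right)^{2} = \left(\left(\frac{19}{132} - \frac{\sqrt{17}}{16}\right) + 46\right)^{2} = \left(\frac{6091}{132} - \frac{\sqrt{17}}{16}\right)^{2}$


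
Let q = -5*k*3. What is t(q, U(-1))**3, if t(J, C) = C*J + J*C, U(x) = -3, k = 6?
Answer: 157464000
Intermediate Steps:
q = -90 (q = -5*6*3 = -30*3 = -90)
t(J, C) = 2*C*J (t(J, C) = C*J + C*J = 2*C*J)
t(q, U(-1))**3 = (2*(-3)*(-90))**3 = 540**3 = 157464000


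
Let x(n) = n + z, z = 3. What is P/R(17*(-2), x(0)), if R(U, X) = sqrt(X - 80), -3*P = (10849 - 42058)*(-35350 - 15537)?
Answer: 529377461*I*sqrt(77)/77 ≈ 6.0328e+7*I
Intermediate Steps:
P = -529377461 (P = -(10849 - 42058)*(-35350 - 15537)/3 = -(-10403)*(-50887) = -1/3*1588132383 = -529377461)
x(n) = 3 + n (x(n) = n + 3 = 3 + n)
R(U, X) = sqrt(-80 + X)
P/R(17*(-2), x(0)) = -529377461/sqrt(-80 + (3 + 0)) = -529377461/sqrt(-80 + 3) = -529377461*(-I*sqrt(77)/77) = -(-529377461)*I*sqrt(77)/77 = 529377461*I*sqrt(77)/77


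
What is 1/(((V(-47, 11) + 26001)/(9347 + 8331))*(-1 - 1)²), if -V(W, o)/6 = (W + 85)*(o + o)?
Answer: 8839/41970 ≈ 0.21060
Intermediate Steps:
V(W, o) = -12*o*(85 + W) (V(W, o) = -6*(W + 85)*(o + o) = -6*(85 + W)*2*o = -12*o*(85 + W))
1/(((V(-47, 11) + 26001)/(9347 + 8331))*(-1 - 1)²) = 1/(((-12*11*(85 - 47) + 26001)/(9347 + 8331))*(-1 - 1)²) = 1/(((-12*11*38 + 26001)/17678)*(-2)²) = 1/(((-5016 + 26001)*(1/17678))*4) = 1/((20985*(1/17678))*4) = 1/((20985/17678)*4) = 1/(41970/8839) = 8839/41970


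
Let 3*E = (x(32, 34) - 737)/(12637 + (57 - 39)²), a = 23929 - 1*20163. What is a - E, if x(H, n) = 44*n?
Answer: 48810873/12961 ≈ 3766.0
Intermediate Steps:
a = 3766 (a = 23929 - 20163 = 3766)
E = 253/12961 (E = ((44*34 - 737)/(12637 + (57 - 39)²))/3 = ((1496 - 737)/(12637 + 18²))/3 = (759/(12637 + 324))/3 = (759/12961)/3 = (759*(1/12961))/3 = (⅓)*(759/12961) = 253/12961 ≈ 0.019520)
a - E = 3766 - 1*253/12961 = 3766 - 253/12961 = 48810873/12961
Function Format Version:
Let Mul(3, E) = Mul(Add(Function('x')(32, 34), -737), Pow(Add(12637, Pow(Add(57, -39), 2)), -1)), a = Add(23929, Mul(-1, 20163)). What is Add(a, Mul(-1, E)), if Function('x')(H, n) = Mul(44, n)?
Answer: Rational(48810873, 12961) ≈ 3766.0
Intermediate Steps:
a = 3766 (a = Add(23929, -20163) = 3766)
E = Rational(253, 12961) (E = Mul(Rational(1, 3), Mul(Add(Mul(44, 34), -737), Pow(Add(12637, Pow(Add(57, -39), 2)), -1))) = Mul(Rational(1, 3), Mul(Add(1496, -737), Pow(Add(12637, Pow(18, 2)), -1))) = Mul(Rational(1, 3), Mul(759, Pow(Add(12637, 324), -1))) = Mul(Rational(1, 3), Mul(759, Pow(12961, -1))) = Mul(Rational(1, 3), Mul(759, Rational(1, 12961))) = Mul(Rational(1, 3), Rational(759, 12961)) = Rational(253, 12961) ≈ 0.019520)
Add(a, Mul(-1, E)) = Add(3766, Mul(-1, Rational(253, 12961))) = Add(3766, Rational(-253, 12961)) = Rational(48810873, 12961)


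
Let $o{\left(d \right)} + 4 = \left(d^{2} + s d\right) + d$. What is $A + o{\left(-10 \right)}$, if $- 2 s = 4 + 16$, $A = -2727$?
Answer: $-2541$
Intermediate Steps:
$s = -10$ ($s = - \frac{4 + 16}{2} = \left(- \frac{1}{2}\right) 20 = -10$)
$o{\left(d \right)} = -4 + d^{2} - 9 d$ ($o{\left(d \right)} = -4 + \left(\left(d^{2} - 10 d\right) + d\right) = -4 + \left(d^{2} - 9 d\right) = -4 + d^{2} - 9 d$)
$A + o{\left(-10 \right)} = -2727 - \left(-86 - 100\right) = -2727 + \left(-4 + 100 + 90\right) = -2727 + 186 = -2541$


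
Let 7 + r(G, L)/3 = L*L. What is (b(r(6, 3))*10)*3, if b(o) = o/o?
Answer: 30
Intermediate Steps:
r(G, L) = -21 + 3*L² (r(G, L) = -21 + 3*(L*L) = -21 + 3*L²)
b(o) = 1
(b(r(6, 3))*10)*3 = (1*10)*3 = 10*3 = 30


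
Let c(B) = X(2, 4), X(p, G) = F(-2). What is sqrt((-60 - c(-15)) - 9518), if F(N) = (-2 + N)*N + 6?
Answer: 2*I*sqrt(2398) ≈ 97.939*I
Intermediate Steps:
F(N) = 6 + N*(-2 + N) (F(N) = N*(-2 + N) + 6 = 6 + N*(-2 + N))
X(p, G) = 14 (X(p, G) = 6 + (-2)**2 - 2*(-2) = 6 + 4 + 4 = 14)
c(B) = 14
sqrt((-60 - c(-15)) - 9518) = sqrt((-60 - 1*14) - 9518) = sqrt((-60 - 14) - 9518) = sqrt(-74 - 9518) = sqrt(-9592) = 2*I*sqrt(2398)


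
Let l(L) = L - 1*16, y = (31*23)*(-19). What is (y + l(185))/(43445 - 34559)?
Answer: -6689/4443 ≈ -1.5055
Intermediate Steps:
y = -13547 (y = 713*(-19) = -13547)
l(L) = -16 + L (l(L) = L - 16 = -16 + L)
(y + l(185))/(43445 - 34559) = (-13547 + (-16 + 185))/(43445 - 34559) = (-13547 + 169)/8886 = -13378*1/8886 = -6689/4443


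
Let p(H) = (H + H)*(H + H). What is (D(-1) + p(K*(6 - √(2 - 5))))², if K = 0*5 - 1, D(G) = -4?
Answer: 9472 - 12288*I*√3 ≈ 9472.0 - 21283.0*I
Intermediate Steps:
K = -1 (K = 0 - 1 = -1)
p(H) = 4*H² (p(H) = (2*H)*(2*H) = 4*H²)
(D(-1) + p(K*(6 - √(2 - 5))))² = (-4 + 4*(-(6 - √(2 - 5)))²)² = (-4 + 4*(-(6 - √(-3)))²)² = (-4 + 4*(-(6 - I*√3))²)² = (-4 + 4*(-6 + I*√3)²)²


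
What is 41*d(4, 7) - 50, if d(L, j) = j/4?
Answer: 87/4 ≈ 21.750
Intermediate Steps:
d(L, j) = j/4 (d(L, j) = j*(¼) = j/4)
41*d(4, 7) - 50 = 41*((¼)*7) - 50 = 41*(7/4) - 50 = 287/4 - 50 = 87/4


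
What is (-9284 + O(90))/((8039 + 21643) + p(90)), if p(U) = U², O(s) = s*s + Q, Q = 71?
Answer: -371/12594 ≈ -0.029458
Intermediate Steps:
O(s) = 71 + s² (O(s) = s*s + 71 = s² + 71 = 71 + s²)
(-9284 + O(90))/((8039 + 21643) + p(90)) = (-9284 + (71 + 90²))/((8039 + 21643) + 90²) = (-9284 + (71 + 8100))/(29682 + 8100) = (-9284 + 8171)/37782 = -1113*1/37782 = -371/12594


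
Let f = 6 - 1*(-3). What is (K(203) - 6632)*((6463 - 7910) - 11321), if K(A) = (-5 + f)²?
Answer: 84473088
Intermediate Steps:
f = 9 (f = 6 + 3 = 9)
K(A) = 16 (K(A) = (-5 + 9)² = 4² = 16)
(K(203) - 6632)*((6463 - 7910) - 11321) = (16 - 6632)*((6463 - 7910) - 11321) = -6616*(-1447 - 11321) = -6616*(-12768) = 84473088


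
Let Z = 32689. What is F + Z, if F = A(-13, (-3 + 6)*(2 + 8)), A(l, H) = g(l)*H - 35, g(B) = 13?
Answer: 33044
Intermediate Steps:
A(l, H) = -35 + 13*H (A(l, H) = 13*H - 35 = -35 + 13*H)
F = 355 (F = -35 + 13*((-3 + 6)*(2 + 8)) = -35 + 13*(3*10) = -35 + 13*30 = -35 + 390 = 355)
F + Z = 355 + 32689 = 33044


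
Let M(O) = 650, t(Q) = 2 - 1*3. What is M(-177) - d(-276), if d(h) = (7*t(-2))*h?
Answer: -1282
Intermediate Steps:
t(Q) = -1 (t(Q) = 2 - 3 = -1)
d(h) = -7*h (d(h) = (7*(-1))*h = -7*h)
M(-177) - d(-276) = 650 - (-7)*(-276) = 650 - 1*1932 = 650 - 1932 = -1282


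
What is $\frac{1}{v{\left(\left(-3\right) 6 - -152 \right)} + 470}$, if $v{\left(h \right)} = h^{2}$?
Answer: $\frac{1}{18426} \approx 5.4271 \cdot 10^{-5}$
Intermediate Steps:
$\frac{1}{v{\left(\left(-3\right) 6 - -152 \right)} + 470} = \frac{1}{\left(\left(-3\right) 6 - -152\right)^{2} + 470} = \frac{1}{\left(-18 + 152\right)^{2} + 470} = \frac{1}{134^{2} + 470} = \frac{1}{17956 + 470} = \frac{1}{18426}$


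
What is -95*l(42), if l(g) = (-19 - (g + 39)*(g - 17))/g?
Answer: 13870/3 ≈ 4623.3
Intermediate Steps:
l(g) = (-19 - (-17 + g)*(39 + g))/g (l(g) = (-19 - (39 + g)*(-17 + g))/g = (-19 - (-17 + g)*(39 + g))/g)
-95*l(42) = -95*(-22 - 1*42 + 644/42) = -95*(-22 - 42 + 644*(1/42)) = -95*(-22 - 42 + 46/3) = -95*(-146/3) = 13870/3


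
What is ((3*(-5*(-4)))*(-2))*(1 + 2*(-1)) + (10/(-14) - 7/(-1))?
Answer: 884/7 ≈ 126.29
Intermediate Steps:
((3*(-5*(-4)))*(-2))*(1 + 2*(-1)) + (10/(-14) - 7/(-1)) = ((3*20)*(-2))*(1 - 2) + (10*(-1/14) - 7*(-1)) = (60*(-2))*(-1) + (-5/7 + 7) = -120*(-1) + 44/7 = 120 + 44/7 = 884/7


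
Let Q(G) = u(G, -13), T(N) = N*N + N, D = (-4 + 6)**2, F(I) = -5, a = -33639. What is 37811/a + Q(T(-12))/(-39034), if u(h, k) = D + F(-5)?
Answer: -1475880935/1313064726 ≈ -1.1240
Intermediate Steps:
D = 4 (D = 2**2 = 4)
T(N) = N + N**2 (T(N) = N**2 + N = N + N**2)
u(h, k) = -1 (u(h, k) = 4 - 5 = -1)
Q(G) = -1
37811/a + Q(T(-12))/(-39034) = 37811/(-33639) - 1/(-39034) = 37811*(-1/33639) - 1*(-1/39034) = -37811/33639 + 1/39034 = -1475880935/1313064726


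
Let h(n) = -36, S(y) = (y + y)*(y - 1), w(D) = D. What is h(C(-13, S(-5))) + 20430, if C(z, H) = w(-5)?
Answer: 20394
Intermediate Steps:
S(y) = 2*y*(-1 + y) (S(y) = (2*y)*(-1 + y) = 2*y*(-1 + y))
C(z, H) = -5
h(C(-13, S(-5))) + 20430 = -36 + 20430 = 20394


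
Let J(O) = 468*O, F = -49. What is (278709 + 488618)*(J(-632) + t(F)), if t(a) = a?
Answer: -226994509775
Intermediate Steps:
(278709 + 488618)*(J(-632) + t(F)) = (278709 + 488618)*(468*(-632) - 49) = 767327*(-295776 - 49) = 767327*(-295825) = -226994509775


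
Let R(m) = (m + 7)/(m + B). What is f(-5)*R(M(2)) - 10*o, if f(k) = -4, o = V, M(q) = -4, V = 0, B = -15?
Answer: 12/19 ≈ 0.63158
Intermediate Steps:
R(m) = (7 + m)/(-15 + m) (R(m) = (m + 7)/(m - 15) = (7 + m)/(-15 + m))
o = 0
f(-5)*R(M(2)) - 10*o = -4*(7 - 4)/(-15 - 4) - 10*0 = -4*3/(-19) + 0 = -(-4)*3/19 + 0 = -4*(-3/19) + 0 = 12/19 + 0 = 12/19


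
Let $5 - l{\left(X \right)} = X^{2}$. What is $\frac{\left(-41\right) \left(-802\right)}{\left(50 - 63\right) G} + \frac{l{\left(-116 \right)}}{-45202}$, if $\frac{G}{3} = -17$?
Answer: $\frac{1495250177}{29968926} \approx 49.893$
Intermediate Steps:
$G = -51$ ($G = 3 \left(-17\right) = -51$)
$l{\left(X \right)} = 5 - X^{2}$
$\frac{\left(-41\right) \left(-802\right)}{\left(50 - 63\right) G} + \frac{l{\left(-116 \right)}}{-45202} = \frac{\left(-41\right) \left(-802\right)}{\left(50 - 63\right) \left(-51\right)} + \frac{5 - \left(-116\right)^{2}}{-45202} = \frac{32882}{\left(-13\right) \left(-51\right)} + \left(5 - 13456\right) \left(- \frac{1}{45202}\right) = \frac{32882}{663} + \left(5 - 13456\right) \left(- \frac{1}{45202}\right) = 32882 \cdot \frac{1}{663} - - \frac{13451}{45202} = \frac{32882}{663} + \frac{13451}{45202} = \frac{1495250177}{29968926}$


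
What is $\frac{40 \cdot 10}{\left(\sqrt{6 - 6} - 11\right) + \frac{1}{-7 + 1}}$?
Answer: $- \frac{2400}{67} \approx -35.821$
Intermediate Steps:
$\frac{40 \cdot 10}{\left(\sqrt{6 - 6} - 11\right) + \frac{1}{-7 + 1}} = \frac{400}{\left(\sqrt{0} - 11\right) + \frac{1}{-6}} = \frac{400}{\left(0 - 11\right) - \frac{1}{6}} = \frac{400}{-11 - \frac{1}{6}} = \frac{400}{- \frac{67}{6}} = 400 \left(- \frac{6}{67}\right) = - \frac{2400}{67}$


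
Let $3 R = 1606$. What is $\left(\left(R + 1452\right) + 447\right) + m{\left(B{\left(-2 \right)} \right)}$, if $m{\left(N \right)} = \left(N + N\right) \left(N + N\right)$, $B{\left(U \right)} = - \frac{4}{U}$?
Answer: $\frac{7351}{3} \approx 2450.3$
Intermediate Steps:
$R = \frac{1606}{3}$ ($R = \frac{1}{3} \cdot 1606 = \frac{1606}{3} \approx 535.33$)
$m{\left(N \right)} = 4 N^{2}$ ($m{\left(N \right)} = 2 N 2 N = 4 N^{2}$)
$\left(\left(R + 1452\right) + 447\right) + m{\left(B{\left(-2 \right)} \right)} = \left(\left(\frac{1606}{3} + 1452\right) + 447\right) + 4 \left(- \frac{4}{-2}\right)^{2} = \left(\frac{5962}{3} + 447\right) + 4 \left(\left(-4\right) \left(- \frac{1}{2}\right)\right)^{2} = \frac{7303}{3} + 4 \cdot 2^{2} = \frac{7303}{3} + 4 \cdot 4 = \frac{7303}{3} + 16 = \frac{7351}{3}$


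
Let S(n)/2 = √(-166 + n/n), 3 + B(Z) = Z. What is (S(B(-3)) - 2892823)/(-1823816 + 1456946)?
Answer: 2892823/366870 - I*√165/183435 ≈ 7.8851 - 7.0026e-5*I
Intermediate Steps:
B(Z) = -3 + Z
S(n) = 2*I*√165 (S(n) = 2*√(-166 + n/n) = 2*√(-166 + 1) = 2*√(-165) = 2*(I*√165) = 2*I*√165)
(S(B(-3)) - 2892823)/(-1823816 + 1456946) = (2*I*√165 - 2892823)/(-1823816 + 1456946) = (-2892823 + 2*I*√165)/(-366870) = (-2892823 + 2*I*√165)*(-1/366870) = 2892823/366870 - I*√165/183435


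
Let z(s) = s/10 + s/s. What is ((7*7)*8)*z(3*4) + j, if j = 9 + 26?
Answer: 4487/5 ≈ 897.40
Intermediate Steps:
j = 35
z(s) = 1 + s/10 (z(s) = s*(⅒) + 1 = s/10 + 1 = 1 + s/10)
((7*7)*8)*z(3*4) + j = ((7*7)*8)*(1 + (3*4)/10) + 35 = (49*8)*(1 + (⅒)*12) + 35 = 392*(1 + 6/5) + 35 = 392*(11/5) + 35 = 4312/5 + 35 = 4487/5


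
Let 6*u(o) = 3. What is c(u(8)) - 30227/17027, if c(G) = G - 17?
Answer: -622345/34054 ≈ -18.275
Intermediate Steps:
u(o) = 1/2 (u(o) = (1/6)*3 = 1/2)
c(G) = -17 + G
c(u(8)) - 30227/17027 = (-17 + 1/2) - 30227/17027 = -33/2 - 30227/17027 = -622345/34054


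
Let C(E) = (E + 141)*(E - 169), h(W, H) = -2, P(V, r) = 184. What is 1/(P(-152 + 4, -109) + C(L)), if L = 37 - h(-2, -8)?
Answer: -1/23216 ≈ -4.3074e-5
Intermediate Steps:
L = 39 (L = 37 - 1*(-2) = 37 + 2 = 39)
C(E) = (-169 + E)*(141 + E) (C(E) = (141 + E)*(-169 + E) = (-169 + E)*(141 + E))
1/(P(-152 + 4, -109) + C(L)) = 1/(184 + (-23829 + 39**2 - 28*39)) = 1/(184 + (-23829 + 1521 - 1092)) = 1/(184 - 23400) = 1/(-23216) = -1/23216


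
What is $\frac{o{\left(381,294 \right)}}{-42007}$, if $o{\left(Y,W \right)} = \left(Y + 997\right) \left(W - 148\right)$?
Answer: $- \frac{201188}{42007} \approx -4.7894$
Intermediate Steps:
$o{\left(Y,W \right)} = \left(-148 + W\right) \left(997 + Y\right)$ ($o{\left(Y,W \right)} = \left(997 + Y\right) \left(-148 + W\right) = \left(-148 + W\right) \left(997 + Y\right)$)
$\frac{o{\left(381,294 \right)}}{-42007} = \frac{-147556 - 56388 + 997 \cdot 294 + 294 \cdot 381}{-42007} = \left(-147556 - 56388 + 293118 + 112014\right) \left(- \frac{1}{42007}\right) = 201188 \left(- \frac{1}{42007}\right) = - \frac{201188}{42007}$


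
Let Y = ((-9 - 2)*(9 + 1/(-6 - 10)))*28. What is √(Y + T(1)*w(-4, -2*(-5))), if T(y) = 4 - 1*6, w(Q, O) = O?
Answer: I*√11091/2 ≈ 52.657*I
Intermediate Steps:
T(y) = -2 (T(y) = 4 - 6 = -2)
Y = -11011/4 (Y = -11*(9 + 1/(-16))*28 = -11*(9 - 1/16)*28 = -11*143/16*28 = -1573/16*28 = -11011/4 ≈ -2752.8)
√(Y + T(1)*w(-4, -2*(-5))) = √(-11011/4 - (-4)*(-5)) = √(-11011/4 - 2*10) = √(-11011/4 - 20) = √(-11091/4) = I*√11091/2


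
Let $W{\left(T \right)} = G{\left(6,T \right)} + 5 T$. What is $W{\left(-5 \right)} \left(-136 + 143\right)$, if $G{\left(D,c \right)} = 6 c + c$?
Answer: $-420$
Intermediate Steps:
$G{\left(D,c \right)} = 7 c$
$W{\left(T \right)} = 12 T$ ($W{\left(T \right)} = 7 T + 5 T = 12 T$)
$W{\left(-5 \right)} \left(-136 + 143\right) = 12 \left(-5\right) \left(-136 + 143\right) = \left(-60\right) 7 = -420$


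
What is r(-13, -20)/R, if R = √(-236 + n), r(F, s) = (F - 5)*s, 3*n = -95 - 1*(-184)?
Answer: -360*I*√1857/619 ≈ -25.062*I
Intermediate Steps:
n = 89/3 (n = (-95 - 1*(-184))/3 = (-95 + 184)/3 = (⅓)*89 = 89/3 ≈ 29.667)
r(F, s) = s*(-5 + F) (r(F, s) = (-5 + F)*s = s*(-5 + F))
R = I*√1857/3 (R = √(-236 + 89/3) = √(-619/3) = I*√1857/3 ≈ 14.364*I)
r(-13, -20)/R = (-20*(-5 - 13))/((I*√1857/3)) = (-20*(-18))*(-I*√1857/619) = 360*(-I*√1857/619) = -360*I*√1857/619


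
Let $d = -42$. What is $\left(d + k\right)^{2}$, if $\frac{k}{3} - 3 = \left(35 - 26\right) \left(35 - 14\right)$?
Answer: $285156$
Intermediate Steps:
$k = 576$ ($k = 9 + 3 \left(35 - 26\right) \left(35 - 14\right) = 9 + 3 \cdot 9 \cdot 21 = 9 + 3 \cdot 189 = 9 + 567 = 576$)
$\left(d + k\right)^{2} = \left(-42 + 576\right)^{2} = 534^{2} = 285156$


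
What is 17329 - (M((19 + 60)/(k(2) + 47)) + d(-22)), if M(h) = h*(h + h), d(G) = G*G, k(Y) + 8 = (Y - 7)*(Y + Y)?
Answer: 6068563/361 ≈ 16810.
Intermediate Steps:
k(Y) = -8 + 2*Y*(-7 + Y) (k(Y) = -8 + (Y - 7)*(Y + Y) = -8 + (-7 + Y)*(2*Y) = -8 + 2*Y*(-7 + Y))
d(G) = G²
M(h) = 2*h² (M(h) = h*(2*h) = 2*h²)
17329 - (M((19 + 60)/(k(2) + 47)) + d(-22)) = 17329 - (2*((19 + 60)/((-8 - 14*2 + 2*2²) + 47))² + (-22)²) = 17329 - (2*(79/((-8 - 28 + 2*4) + 47))² + 484) = 17329 - (2*(79/((-8 - 28 + 8) + 47))² + 484) = 17329 - (2*(79/(-28 + 47))² + 484) = 17329 - (2*(79/19)² + 484) = 17329 - (2*(6241/361) + 484) = 17329 - (12482/361 + 484) = 17329 - 1*187206/361 = 17329 - 187206/361 = 6068563/361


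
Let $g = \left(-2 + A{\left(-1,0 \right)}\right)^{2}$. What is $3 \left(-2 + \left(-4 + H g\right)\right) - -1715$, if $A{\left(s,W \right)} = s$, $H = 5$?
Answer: $1832$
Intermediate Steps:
$g = 9$ ($g = \left(-2 - 1\right)^{2} = \left(-3\right)^{2} = 9$)
$3 \left(-2 + \left(-4 + H g\right)\right) - -1715 = 3 \left(-2 + \left(-4 + 5 \cdot 9\right)\right) - -1715 = 3 \left(-2 + \left(-4 + 45\right)\right) + 1715 = 3 \left(-2 + 41\right) + 1715 = 3 \cdot 39 + 1715 = 117 + 1715 = 1832$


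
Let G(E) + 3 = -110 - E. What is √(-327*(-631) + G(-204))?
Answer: 2*√51607 ≈ 454.34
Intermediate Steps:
G(E) = -113 - E (G(E) = -3 + (-110 - E) = -113 - E)
√(-327*(-631) + G(-204)) = √(-327*(-631) + (-113 - 1*(-204))) = √(206337 + (-113 + 204)) = √(206337 + 91) = √206428 = 2*√51607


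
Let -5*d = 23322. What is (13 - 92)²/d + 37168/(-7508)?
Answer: -275279809/43775394 ≈ -6.2885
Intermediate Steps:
d = -23322/5 (d = -⅕*23322 = -23322/5 ≈ -4664.4)
(13 - 92)²/d + 37168/(-7508) = (13 - 92)²/(-23322/5) + 37168/(-7508) = (-79)²*(-5/23322) + 37168*(-1/7508) = 6241*(-5/23322) - 9292/1877 = -31205/23322 - 9292/1877 = -275279809/43775394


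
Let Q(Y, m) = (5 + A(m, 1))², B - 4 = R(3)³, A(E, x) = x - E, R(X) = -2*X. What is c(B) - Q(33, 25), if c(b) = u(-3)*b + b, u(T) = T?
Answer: 63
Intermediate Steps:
B = -212 (B = 4 + (-2*3)³ = 4 + (-6)³ = 4 - 216 = -212)
Q(Y, m) = (6 - m)² (Q(Y, m) = (5 + (1 - m))² = (6 - m)²)
c(b) = -2*b (c(b) = -3*b + b = -2*b)
c(B) - Q(33, 25) = -2*(-212) - (-6 + 25)² = 424 - 1*19² = 424 - 1*361 = 424 - 361 = 63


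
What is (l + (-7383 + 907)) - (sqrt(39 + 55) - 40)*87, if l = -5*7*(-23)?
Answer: -2191 - 87*sqrt(94) ≈ -3034.5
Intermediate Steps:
l = 805 (l = -35*(-23) = 805)
(l + (-7383 + 907)) - (sqrt(39 + 55) - 40)*87 = (805 + (-7383 + 907)) - (sqrt(39 + 55) - 40)*87 = (805 - 6476) - (sqrt(94) - 40)*87 = -5671 - (-40 + sqrt(94))*87 = -5671 - (-3480 + 87*sqrt(94)) = -5671 + (3480 - 87*sqrt(94)) = -2191 - 87*sqrt(94)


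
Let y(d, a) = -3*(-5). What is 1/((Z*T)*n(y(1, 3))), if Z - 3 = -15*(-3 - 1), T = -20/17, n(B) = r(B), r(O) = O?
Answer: -17/18900 ≈ -0.00089947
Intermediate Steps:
y(d, a) = 15
n(B) = B
T = -20/17 (T = -20*1/17 = -20/17 ≈ -1.1765)
Z = 63 (Z = 3 - 15*(-3 - 1) = 3 - 15*(-4) = 3 - 5*(-12) = 3 + 60 = 63)
1/((Z*T)*n(y(1, 3))) = 1/((63*(-20/17))*15) = 1/(-1260/17*15) = 1/(-18900/17) = -17/18900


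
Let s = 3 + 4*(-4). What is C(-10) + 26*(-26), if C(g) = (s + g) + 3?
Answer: -696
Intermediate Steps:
s = -13 (s = 3 - 16 = -13)
C(g) = -10 + g (C(g) = (-13 + g) + 3 = -10 + g)
C(-10) + 26*(-26) = (-10 - 10) + 26*(-26) = -20 - 676 = -696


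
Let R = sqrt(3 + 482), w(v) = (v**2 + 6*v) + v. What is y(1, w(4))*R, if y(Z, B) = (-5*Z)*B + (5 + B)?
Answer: -171*sqrt(485) ≈ -3765.9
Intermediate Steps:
w(v) = v**2 + 7*v
y(Z, B) = 5 + B - 5*B*Z (y(Z, B) = -5*B*Z + (5 + B) = 5 + B - 5*B*Z)
R = sqrt(485) ≈ 22.023
y(1, w(4))*R = (5 + 4*(7 + 4) - 5*4*(7 + 4)*1)*sqrt(485) = (5 + 4*11 - 5*4*11*1)*sqrt(485) = (5 + 44 - 5*44*1)*sqrt(485) = (5 + 44 - 220)*sqrt(485) = -171*sqrt(485)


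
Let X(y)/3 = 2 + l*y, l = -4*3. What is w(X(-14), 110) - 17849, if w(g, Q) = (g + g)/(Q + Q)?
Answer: -196288/11 ≈ -17844.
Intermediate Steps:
l = -12
X(y) = 6 - 36*y (X(y) = 3*(2 - 12*y) = 6 - 36*y)
w(g, Q) = g/Q (w(g, Q) = (2*g)/((2*Q)) = (2*g)*(1/(2*Q)) = g/Q)
w(X(-14), 110) - 17849 = (6 - 36*(-14))/110 - 17849 = (6 + 504)*(1/110) - 17849 = 510*(1/110) - 17849 = 51/11 - 17849 = -196288/11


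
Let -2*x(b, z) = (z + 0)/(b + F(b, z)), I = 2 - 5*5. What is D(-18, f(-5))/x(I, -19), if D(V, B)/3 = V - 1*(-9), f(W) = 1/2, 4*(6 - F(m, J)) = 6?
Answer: 999/19 ≈ 52.579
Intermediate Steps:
F(m, J) = 9/2 (F(m, J) = 6 - ¼*6 = 6 - 3/2 = 9/2)
f(W) = ½
I = -23 (I = 2 - 25 = -23)
x(b, z) = -z/(2*(9/2 + b)) (x(b, z) = -(z + 0)/(2*(b + 9/2)) = -z/(2*(9/2 + b)))
D(V, B) = 27 + 3*V (D(V, B) = 3*(V - 1*(-9)) = 3*(V + 9) = 3*(9 + V) = 27 + 3*V)
D(-18, f(-5))/x(I, -19) = (27 + 3*(-18))/((-1*(-19)/(9 + 2*(-23)))) = (27 - 54)/((-1*(-19)/(9 - 46))) = -27/((-1*(-19)/(-37))) = -27/((-1*(-19)*(-1/37))) = -27/(-19/37) = -27*(-37/19) = 999/19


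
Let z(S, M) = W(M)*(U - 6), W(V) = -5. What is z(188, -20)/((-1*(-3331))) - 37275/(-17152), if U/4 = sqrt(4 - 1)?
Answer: 124677585/57133312 - 20*sqrt(3)/3331 ≈ 2.1718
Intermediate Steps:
U = 4*sqrt(3) (U = 4*sqrt(4 - 1) = 4*sqrt(3) ≈ 6.9282)
z(S, M) = 30 - 20*sqrt(3) (z(S, M) = -5*(4*sqrt(3) - 6) = -5*(-6 + 4*sqrt(3)) = 30 - 20*sqrt(3))
z(188, -20)/((-1*(-3331))) - 37275/(-17152) = (30 - 20*sqrt(3))/((-1*(-3331))) - 37275/(-17152) = (30 - 20*sqrt(3))/3331 - 37275*(-1/17152) = (30 - 20*sqrt(3))*(1/3331) + 37275/17152 = (30/3331 - 20*sqrt(3)/3331) + 37275/17152 = 124677585/57133312 - 20*sqrt(3)/3331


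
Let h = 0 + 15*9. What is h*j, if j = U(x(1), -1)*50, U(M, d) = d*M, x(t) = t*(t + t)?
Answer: -13500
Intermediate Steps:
x(t) = 2*t**2 (x(t) = t*(2*t) = 2*t**2)
U(M, d) = M*d
j = -100 (j = ((2*1**2)*(-1))*50 = ((2*1)*(-1))*50 = (2*(-1))*50 = -2*50 = -100)
h = 135 (h = 0 + 135 = 135)
h*j = 135*(-100) = -13500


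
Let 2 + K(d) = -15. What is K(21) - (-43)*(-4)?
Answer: -189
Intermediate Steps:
K(d) = -17 (K(d) = -2 - 15 = -17)
K(21) - (-43)*(-4) = -17 - (-43)*(-4) = -17 - 1*172 = -17 - 172 = -189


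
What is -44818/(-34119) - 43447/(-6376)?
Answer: 1768127761/217542744 ≈ 8.1277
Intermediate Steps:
-44818/(-34119) - 43447/(-6376) = -44818*(-1/34119) - 43447*(-1/6376) = 44818/34119 + 43447/6376 = 1768127761/217542744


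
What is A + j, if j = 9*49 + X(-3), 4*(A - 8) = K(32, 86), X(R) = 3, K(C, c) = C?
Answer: 460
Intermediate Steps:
A = 16 (A = 8 + (¼)*32 = 8 + 8 = 16)
j = 444 (j = 9*49 + 3 = 441 + 3 = 444)
A + j = 16 + 444 = 460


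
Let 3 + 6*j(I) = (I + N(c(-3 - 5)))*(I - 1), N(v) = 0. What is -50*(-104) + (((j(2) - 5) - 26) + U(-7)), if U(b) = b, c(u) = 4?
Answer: 30971/6 ≈ 5161.8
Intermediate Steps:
j(I) = -½ + I*(-1 + I)/6 (j(I) = -½ + ((I + 0)*(I - 1))/6 = -½ + (I*(-1 + I))/6 = -½ + I*(-1 + I)/6)
-50*(-104) + (((j(2) - 5) - 26) + U(-7)) = -50*(-104) + ((((-½ - ⅙*2 + (⅙)*2²) - 5) - 26) - 7) = 5200 + ((((-½ - ⅓ + (⅙)*4) - 5) - 26) - 7) = 5200 + ((((-½ - ⅓ + ⅔) - 5) - 26) - 7) = 5200 + (((-⅙ - 5) - 26) - 7) = 5200 + ((-31/6 - 26) - 7) = 5200 + (-187/6 - 7) = 5200 - 229/6 = 30971/6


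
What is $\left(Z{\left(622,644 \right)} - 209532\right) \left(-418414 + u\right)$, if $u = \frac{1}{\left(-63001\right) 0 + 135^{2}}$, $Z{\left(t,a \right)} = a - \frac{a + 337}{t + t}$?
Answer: $\frac{1981569258147325297}{22671900} \approx 8.7402 \cdot 10^{10}$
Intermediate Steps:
$Z{\left(t,a \right)} = a - \frac{337 + a}{2 t}$
$u = \frac{1}{18225}$ ($u = \frac{1}{0 + 18225} = \frac{1}{18225} \approx 5.487 \cdot 10^{-5}$)
$\left(Z{\left(622,644 \right)} - 209532\right) \left(-418414 + u\right) = \left(\frac{-337 - 644 + 2 \cdot 644 \cdot 622}{2 \cdot 622} - 209532\right) \left(-418414 + \frac{1}{18225}\right) = \left(\frac{1}{2} \cdot \frac{1}{622} \left(-337 - 644 + 801136\right) - 209532\right) \left(- \frac{7625595149}{18225}\right) = \left(\frac{1}{2} \cdot \frac{1}{622} \cdot 800155 - 209532\right) \left(- \frac{7625595149}{18225}\right) = \left(\frac{800155}{1244} - 209532\right) \left(- \frac{7625595149}{18225}\right) = \left(- \frac{259857653}{1244}\right) \left(- \frac{7625595149}{18225}\right) = \frac{1981569258147325297}{22671900}$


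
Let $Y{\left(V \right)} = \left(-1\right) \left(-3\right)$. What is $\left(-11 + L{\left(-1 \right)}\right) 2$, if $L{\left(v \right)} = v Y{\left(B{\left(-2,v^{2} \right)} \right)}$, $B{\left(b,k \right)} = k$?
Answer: $-28$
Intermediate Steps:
$Y{\left(V \right)} = 3$
$L{\left(v \right)} = 3 v$ ($L{\left(v \right)} = v 3 = 3 v$)
$\left(-11 + L{\left(-1 \right)}\right) 2 = \left(-11 + 3 \left(-1\right)\right) 2 = \left(-11 - 3\right) 2 = \left(-14\right) 2 = -28$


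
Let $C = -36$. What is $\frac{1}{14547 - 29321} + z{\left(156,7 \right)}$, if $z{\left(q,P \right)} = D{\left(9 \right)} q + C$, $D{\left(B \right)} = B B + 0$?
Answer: $\frac{186152399}{14774} \approx 12600.0$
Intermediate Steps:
$D{\left(B \right)} = B^{2}$ ($D{\left(B \right)} = B^{2} + 0 = B^{2}$)
$z{\left(q,P \right)} = -36 + 81 q$ ($z{\left(q,P \right)} = 9^{2} q - 36 = 81 q - 36 = -36 + 81 q$)
$\frac{1}{14547 - 29321} + z{\left(156,7 \right)} = \frac{1}{14547 - 29321} + \left(-36 + 81 \cdot 156\right) = \frac{1}{-14774} + \left(-36 + 12636\right) = - \frac{1}{14774} + 12600 = \frac{186152399}{14774}$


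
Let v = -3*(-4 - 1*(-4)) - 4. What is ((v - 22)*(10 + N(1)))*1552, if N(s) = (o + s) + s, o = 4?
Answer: -645632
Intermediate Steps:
v = -4 (v = -3*(-4 + 4) - 4 = -3*0 - 4 = 0 - 4 = -4)
N(s) = 4 + 2*s (N(s) = (4 + s) + s = 4 + 2*s)
((v - 22)*(10 + N(1)))*1552 = ((-4 - 22)*(10 + (4 + 2*1)))*1552 = -26*(10 + (4 + 2))*1552 = -26*(10 + 6)*1552 = -26*16*1552 = -416*1552 = -645632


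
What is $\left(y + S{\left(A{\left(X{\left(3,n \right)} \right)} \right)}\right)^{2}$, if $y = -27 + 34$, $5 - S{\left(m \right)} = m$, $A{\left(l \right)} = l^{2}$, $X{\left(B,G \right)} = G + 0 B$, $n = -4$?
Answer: $16$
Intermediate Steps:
$X{\left(B,G \right)} = G$ ($X{\left(B,G \right)} = G + 0 = G$)
$S{\left(m \right)} = 5 - m$
$y = 7$
$\left(y + S{\left(A{\left(X{\left(3,n \right)} \right)} \right)}\right)^{2} = \left(7 + \left(5 - \left(-4\right)^{2}\right)\right)^{2} = \left(7 + \left(5 - 16\right)\right)^{2} = \left(7 - 11\right)^{2} = \left(-4\right)^{2} = 16$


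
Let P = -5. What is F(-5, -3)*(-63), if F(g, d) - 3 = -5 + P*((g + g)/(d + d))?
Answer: 651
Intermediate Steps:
F(g, d) = -2 - 5*g/d (F(g, d) = 3 + (-5 - 5*(g + g)/(d + d)) = 3 + (-5 - 5*2*g/(2*d)) = 3 + (-5 - 5*2*g*1/(2*d)) = 3 + (-5 - 5*g/d) = -2 - 5*g/d)
F(-5, -3)*(-63) = (-2 - 5*(-5)/(-3))*(-63) = (-2 - 5*(-5)*(-⅓))*(-63) = (-2 - 25/3)*(-63) = -31/3*(-63) = 651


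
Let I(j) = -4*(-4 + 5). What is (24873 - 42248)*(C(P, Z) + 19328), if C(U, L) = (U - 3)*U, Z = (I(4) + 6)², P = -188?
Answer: -959725500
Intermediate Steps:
I(j) = -4 (I(j) = -4*1 = -4)
Z = 4 (Z = (-4 + 6)² = 2² = 4)
C(U, L) = U*(-3 + U) (C(U, L) = (-3 + U)*U = U*(-3 + U))
(24873 - 42248)*(C(P, Z) + 19328) = (24873 - 42248)*(-188*(-3 - 188) + 19328) = -17375*(-188*(-191) + 19328) = -17375*(35908 + 19328) = -17375*55236 = -959725500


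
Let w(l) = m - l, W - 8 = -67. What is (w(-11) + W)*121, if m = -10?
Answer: -7018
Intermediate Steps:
W = -59 (W = 8 - 67 = -59)
w(l) = -10 - l
(w(-11) + W)*121 = ((-10 - 1*(-11)) - 59)*121 = ((-10 + 11) - 59)*121 = (1 - 59)*121 = -58*121 = -7018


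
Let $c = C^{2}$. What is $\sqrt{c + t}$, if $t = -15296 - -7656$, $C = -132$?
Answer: $2 \sqrt{2446} \approx 98.914$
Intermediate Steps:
$t = -7640$ ($t = -15296 + 7656 = -7640$)
$c = 17424$ ($c = \left(-132\right)^{2} = 17424$)
$\sqrt{c + t} = \sqrt{17424 - 7640} = \sqrt{9784} = 2 \sqrt{2446}$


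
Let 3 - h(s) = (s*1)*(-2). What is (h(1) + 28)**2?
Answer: 1089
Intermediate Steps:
h(s) = 3 + 2*s (h(s) = 3 - s*1*(-2) = 3 - s*(-2) = 3 - (-2)*s = 3 + 2*s)
(h(1) + 28)**2 = ((3 + 2*1) + 28)**2 = ((3 + 2) + 28)**2 = (5 + 28)**2 = 33**2 = 1089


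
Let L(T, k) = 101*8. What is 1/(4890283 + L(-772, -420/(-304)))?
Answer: 1/4891091 ≈ 2.0445e-7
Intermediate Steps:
L(T, k) = 808
1/(4890283 + L(-772, -420/(-304))) = 1/(4890283 + 808) = 1/4891091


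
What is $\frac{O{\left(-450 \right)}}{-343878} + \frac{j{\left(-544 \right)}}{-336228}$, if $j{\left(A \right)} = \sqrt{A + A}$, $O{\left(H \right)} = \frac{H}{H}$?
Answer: $- \frac{1}{343878} - \frac{2 i \sqrt{17}}{84057} \approx -2.908 \cdot 10^{-6} - 9.8103 \cdot 10^{-5} i$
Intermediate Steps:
$O{\left(H \right)} = 1$
$j{\left(A \right)} = \sqrt{2} \sqrt{A}$ ($j{\left(A \right)} = \sqrt{2 A} = \sqrt{2} \sqrt{A}$)
$\frac{O{\left(-450 \right)}}{-343878} + \frac{j{\left(-544 \right)}}{-336228} = 1 \frac{1}{-343878} + \frac{\sqrt{2} \sqrt{-544}}{-336228} = 1 \left(- \frac{1}{343878}\right) + \sqrt{2} \cdot 4 i \sqrt{34} \left(- \frac{1}{336228}\right) = - \frac{1}{343878} + 8 i \sqrt{17} \left(- \frac{1}{336228}\right) = - \frac{1}{343878} - \frac{2 i \sqrt{17}}{84057}$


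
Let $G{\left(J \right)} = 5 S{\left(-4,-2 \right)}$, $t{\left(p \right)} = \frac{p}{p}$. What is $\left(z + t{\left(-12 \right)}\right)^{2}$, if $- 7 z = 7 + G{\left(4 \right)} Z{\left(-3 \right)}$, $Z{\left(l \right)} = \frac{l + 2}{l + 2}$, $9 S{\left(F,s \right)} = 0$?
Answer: $0$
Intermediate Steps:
$t{\left(p \right)} = 1$
$S{\left(F,s \right)} = 0$ ($S{\left(F,s \right)} = \frac{1}{9} \cdot 0 = 0$)
$G{\left(J \right)} = 0$ ($G{\left(J \right)} = 5 \cdot 0 = 0$)
$Z{\left(l \right)} = 1$ ($Z{\left(l \right)} = \frac{2 + l}{2 + l} = 1$)
$z = -1$ ($z = - \frac{7 + 0 \cdot 1}{7} = - \frac{7 + 0}{7} = \left(- \frac{1}{7}\right) 7 = -1$)
$\left(z + t{\left(-12 \right)}\right)^{2} = \left(-1 + 1\right)^{2} = 0^{2} = 0$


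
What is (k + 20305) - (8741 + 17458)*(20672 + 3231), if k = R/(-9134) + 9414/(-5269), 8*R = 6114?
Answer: -120551395758641365/192508184 ≈ -6.2621e+8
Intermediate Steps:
R = 3057/4 (R = (⅛)*6114 = 3057/4 ≈ 764.25)
k = -360057237/192508184 (k = (3057/4)/(-9134) + 9414/(-5269) = (3057/4)*(-1/9134) + 9414*(-1/5269) = -3057/36536 - 9414/5269 = -360057237/192508184 ≈ -1.8703)
(k + 20305) - (8741 + 17458)*(20672 + 3231) = (-360057237/192508184 + 20305) - (8741 + 17458)*(20672 + 3231) = 3908518618883/192508184 - 26199*23903 = 3908518618883/192508184 - 1*626234697 = 3908518618883/192508184 - 626234697 = -120551395758641365/192508184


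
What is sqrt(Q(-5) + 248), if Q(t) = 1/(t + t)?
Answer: sqrt(24790)/10 ≈ 15.745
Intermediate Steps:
Q(t) = 1/(2*t)
sqrt(Q(-5) + 248) = sqrt((1/2)/(-5) + 248) = sqrt((1/2)*(-1/5) + 248) = sqrt(-1/10 + 248) = sqrt(2479/10) = sqrt(24790)/10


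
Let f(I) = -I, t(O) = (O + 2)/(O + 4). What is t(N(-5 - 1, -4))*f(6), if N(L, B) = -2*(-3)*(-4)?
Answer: -33/5 ≈ -6.6000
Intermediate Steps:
N(L, B) = -24 (N(L, B) = 6*(-4) = -24)
t(O) = (2 + O)/(4 + O)
t(N(-5 - 1, -4))*f(6) = ((2 - 24)/(4 - 24))*(-1*6) = (-22/(-20))*(-6) = -1/20*(-22)*(-6) = (11/10)*(-6) = -33/5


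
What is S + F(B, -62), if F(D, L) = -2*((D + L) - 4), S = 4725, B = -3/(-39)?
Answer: 63139/13 ≈ 4856.8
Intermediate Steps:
B = 1/13 (B = -3*(-1/39) = 1/13 ≈ 0.076923)
F(D, L) = 8 - 2*D - 2*L (F(D, L) = -2*(-4 + D + L) = 8 - 2*D - 2*L)
S + F(B, -62) = 4725 + (8 - 2*1/13 - 2*(-62)) = 4725 + (8 - 2/13 + 124) = 4725 + 1714/13 = 63139/13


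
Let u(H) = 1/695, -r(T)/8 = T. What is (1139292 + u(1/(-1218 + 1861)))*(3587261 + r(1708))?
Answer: 2829602482533777/695 ≈ 4.0714e+12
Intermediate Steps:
r(T) = -8*T
u(H) = 1/695
(1139292 + u(1/(-1218 + 1861)))*(3587261 + r(1708)) = (1139292 + 1/695)*(3587261 - 8*1708) = 791807941*(3587261 - 13664)/695 = (791807941/695)*3573597 = 2829602482533777/695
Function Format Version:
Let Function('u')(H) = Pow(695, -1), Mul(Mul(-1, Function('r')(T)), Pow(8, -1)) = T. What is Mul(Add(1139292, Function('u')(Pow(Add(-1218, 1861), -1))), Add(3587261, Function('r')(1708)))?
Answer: Rational(2829602482533777, 695) ≈ 4.0714e+12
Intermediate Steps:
Function('r')(T) = Mul(-8, T)
Function('u')(H) = Rational(1, 695)
Mul(Add(1139292, Function('u')(Pow(Add(-1218, 1861), -1))), Add(3587261, Function('r')(1708))) = Mul(Add(1139292, Rational(1, 695)), Add(3587261, Mul(-8, 1708))) = Mul(Rational(791807941, 695), Add(3587261, -13664)) = Mul(Rational(791807941, 695), 3573597) = Rational(2829602482533777, 695)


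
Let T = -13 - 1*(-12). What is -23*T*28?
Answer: 644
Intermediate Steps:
T = -1 (T = -13 + 12 = -1)
-23*T*28 = -23*(-1)*28 = 23*28 = 644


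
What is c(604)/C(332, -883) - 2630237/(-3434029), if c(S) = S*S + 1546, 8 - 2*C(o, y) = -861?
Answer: 2518481140949/2984171201 ≈ 843.95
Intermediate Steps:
C(o, y) = 869/2 (C(o, y) = 4 - ½*(-861) = 4 + 861/2 = 869/2)
c(S) = 1546 + S² (c(S) = S² + 1546 = 1546 + S²)
c(604)/C(332, -883) - 2630237/(-3434029) = (1546 + 604²)/(869/2) - 2630237/(-3434029) = (1546 + 364816)*(2/869) - 2630237*(-1/3434029) = 366362*(2/869) + 2630237/3434029 = 732724/869 + 2630237/3434029 = 2518481140949/2984171201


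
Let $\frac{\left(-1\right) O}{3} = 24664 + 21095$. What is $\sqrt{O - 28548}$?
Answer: $15 i \sqrt{737} \approx 407.22 i$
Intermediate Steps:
$O = -137277$ ($O = - 3 \left(24664 + 21095\right) = \left(-3\right) 45759 = -137277$)
$\sqrt{O - 28548} = \sqrt{-137277 - 28548} = \sqrt{-165825} = 15 i \sqrt{737}$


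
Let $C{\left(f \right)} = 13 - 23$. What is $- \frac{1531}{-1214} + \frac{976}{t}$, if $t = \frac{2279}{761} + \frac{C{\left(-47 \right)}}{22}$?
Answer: $\frac{621940733}{1613406} \approx 385.48$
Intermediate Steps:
$C{\left(f \right)} = -10$ ($C{\left(f \right)} = 13 - 23 = -10$)
$t = \frac{21264}{8371}$ ($t = \frac{2279}{761} - \frac{10}{22} = 2279 \cdot \frac{1}{761} - \frac{5}{11} = \frac{2279}{761} - \frac{5}{11} = \frac{21264}{8371} \approx 2.5402$)
$- \frac{1531}{-1214} + \frac{976}{t} = - \frac{1531}{-1214} + \frac{976}{\frac{21264}{8371}} = \left(-1531\right) \left(- \frac{1}{1214}\right) + 976 \cdot \frac{8371}{21264} = \frac{1531}{1214} + \frac{510631}{1329} = \frac{621940733}{1613406}$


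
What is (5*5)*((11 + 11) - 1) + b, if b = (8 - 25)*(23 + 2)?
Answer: 100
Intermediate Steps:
b = -425 (b = -17*25 = -425)
(5*5)*((11 + 11) - 1) + b = (5*5)*((11 + 11) - 1) - 425 = 25*(22 - 1) - 425 = 25*21 - 425 = 525 - 425 = 100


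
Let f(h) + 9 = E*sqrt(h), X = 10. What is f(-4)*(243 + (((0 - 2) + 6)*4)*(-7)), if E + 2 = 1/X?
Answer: -1179 - 2489*I/5 ≈ -1179.0 - 497.8*I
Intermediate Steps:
E = -19/10 (E = -2 + 1/10 = -19/10 ≈ -1.9000)
f(h) = -9 - 19*sqrt(h)/10
f(-4)*(243 + (((0 - 2) + 6)*4)*(-7)) = (-9 - 19*I/5)*(243 + (((0 - 2) + 6)*4)*(-7)) = (-9 - 19*I/5)*(243 + ((-2 + 6)*4)*(-7)) = (-9 - 19*I/5)*(243 + (4*4)*(-7)) = (-9 - 19*I/5)*(243 + 16*(-7)) = (-9 - 19*I/5)*(243 - 112) = (-9 - 19*I/5)*131 = -1179 - 2489*I/5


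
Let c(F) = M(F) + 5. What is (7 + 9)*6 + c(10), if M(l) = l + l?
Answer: 121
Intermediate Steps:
M(l) = 2*l
c(F) = 5 + 2*F (c(F) = 2*F + 5 = 5 + 2*F)
(7 + 9)*6 + c(10) = (7 + 9)*6 + (5 + 2*10) = 16*6 + (5 + 20) = 96 + 25 = 121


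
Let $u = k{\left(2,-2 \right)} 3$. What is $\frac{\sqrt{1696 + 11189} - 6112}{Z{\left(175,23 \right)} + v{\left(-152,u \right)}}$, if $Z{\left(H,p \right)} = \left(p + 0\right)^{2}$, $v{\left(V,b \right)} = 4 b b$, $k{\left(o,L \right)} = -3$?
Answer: $- \frac{6112}{853} + \frac{\sqrt{12885}}{853} \approx -7.0322$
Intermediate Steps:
$u = -9$ ($u = \left(-3\right) 3 = -9$)
$v{\left(V,b \right)} = 4 b^{2}$
$Z{\left(H,p \right)} = p^{2}$
$\frac{\sqrt{1696 + 11189} - 6112}{Z{\left(175,23 \right)} + v{\left(-152,u \right)}} = \frac{\sqrt{1696 + 11189} - 6112}{23^{2} + 4 \left(-9\right)^{2}} = \frac{\sqrt{12885} - 6112}{529 + 4 \cdot 81} = \frac{-6112 + \sqrt{12885}}{529 + 324} = \frac{-6112 + \sqrt{12885}}{853} = \left(-6112 + \sqrt{12885}\right) \frac{1}{853} = - \frac{6112}{853} + \frac{\sqrt{12885}}{853}$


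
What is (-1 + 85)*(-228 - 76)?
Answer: -25536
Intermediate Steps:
(-1 + 85)*(-228 - 76) = 84*(-304) = -25536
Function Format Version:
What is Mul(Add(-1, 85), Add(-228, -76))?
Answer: -25536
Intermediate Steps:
Mul(Add(-1, 85), Add(-228, -76)) = Mul(84, -304) = -25536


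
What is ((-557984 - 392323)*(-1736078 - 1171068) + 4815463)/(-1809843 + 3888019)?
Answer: 2762686009285/2078176 ≈ 1.3294e+6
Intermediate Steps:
((-557984 - 392323)*(-1736078 - 1171068) + 4815463)/(-1809843 + 3888019) = (-950307*(-2907146) + 4815463)/2078176 = (2762681193822 + 4815463)*(1/2078176) = 2762686009285*(1/2078176) = 2762686009285/2078176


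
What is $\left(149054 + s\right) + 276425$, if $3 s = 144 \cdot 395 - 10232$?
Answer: $\frac{1323085}{3} \approx 4.4103 \cdot 10^{5}$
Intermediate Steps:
$s = \frac{46648}{3}$ ($s = \frac{144 \cdot 395 - 10232}{3} = \frac{56880 - 10232}{3} = \frac{1}{3} \cdot 46648 = \frac{46648}{3} \approx 15549.0$)
$\left(149054 + s\right) + 276425 = \left(149054 + \frac{46648}{3}\right) + 276425 = \frac{493810}{3} + 276425 = \frac{1323085}{3}$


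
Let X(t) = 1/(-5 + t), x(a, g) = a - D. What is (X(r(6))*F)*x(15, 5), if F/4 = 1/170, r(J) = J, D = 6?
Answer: 18/85 ≈ 0.21176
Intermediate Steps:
x(a, g) = -6 + a (x(a, g) = a - 1*6 = a - 6 = -6 + a)
F = 2/85 (F = 4/170 = 4*(1/170) = 2/85 ≈ 0.023529)
(X(r(6))*F)*x(15, 5) = ((2/85)/(-5 + 6))*(-6 + 15) = ((2/85)/1)*9 = (1*(2/85))*9 = (2/85)*9 = 18/85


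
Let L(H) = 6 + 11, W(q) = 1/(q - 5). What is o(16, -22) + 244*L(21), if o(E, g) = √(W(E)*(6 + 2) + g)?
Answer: 4148 + 3*I*√286/11 ≈ 4148.0 + 4.6122*I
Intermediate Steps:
W(q) = 1/(-5 + q)
L(H) = 17
o(E, g) = √(g + 8/(-5 + E)) (o(E, g) = √((6 + 2)/(-5 + E) + g) = √(8/(-5 + E) + g) = √(g + 8/(-5 + E)))
o(16, -22) + 244*L(21) = √((8 - 22*(-5 + 16))/(-5 + 16)) + 244*17 = √((8 - 22*11)/11) + 4148 = √((8 - 242)/11) + 4148 = √((1/11)*(-234)) + 4148 = √(-234/11) + 4148 = 3*I*√286/11 + 4148 = 4148 + 3*I*√286/11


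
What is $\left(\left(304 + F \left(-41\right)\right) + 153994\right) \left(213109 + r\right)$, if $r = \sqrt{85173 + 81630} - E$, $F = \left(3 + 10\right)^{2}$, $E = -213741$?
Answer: $62904457650 + 1915797 \sqrt{987} \approx 6.2965 \cdot 10^{10}$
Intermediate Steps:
$F = 169$ ($F = 13^{2} = 169$)
$r = 213741 + 13 \sqrt{987}$ ($r = \sqrt{85173 + 81630} - -213741 = \sqrt{166803} + 213741 = 13 \sqrt{987} + 213741 = 213741 + 13 \sqrt{987} \approx 2.1415 \cdot 10^{5}$)
$\left(\left(304 + F \left(-41\right)\right) + 153994\right) \left(213109 + r\right) = \left(\left(304 + 169 \left(-41\right)\right) + 153994\right) \left(213109 + \left(213741 + 13 \sqrt{987}\right)\right) = \left(\left(304 - 6929\right) + 153994\right) \left(426850 + 13 \sqrt{987}\right) = \left(-6625 + 153994\right) \left(426850 + 13 \sqrt{987}\right) = 147369 \left(426850 + 13 \sqrt{987}\right) = 62904457650 + 1915797 \sqrt{987}$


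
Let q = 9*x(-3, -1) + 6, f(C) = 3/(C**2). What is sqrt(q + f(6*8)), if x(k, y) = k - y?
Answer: I*sqrt(27645)/48 ≈ 3.4639*I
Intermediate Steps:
f(C) = 3/C**2
q = -12 (q = 9*(-3 - 1*(-1)) + 6 = 9*(-3 + 1) + 6 = 9*(-2) + 6 = -18 + 6 = -12)
sqrt(q + f(6*8)) = sqrt(-12 + 3/(6*8)**2) = sqrt(-12 + 3/48**2) = sqrt(-12 + 3*(1/2304)) = sqrt(-12 + 1/768) = sqrt(-9215/768) = I*sqrt(27645)/48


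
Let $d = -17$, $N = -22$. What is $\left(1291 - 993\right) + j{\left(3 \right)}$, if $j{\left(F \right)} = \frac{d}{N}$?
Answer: $\frac{6573}{22} \approx 298.77$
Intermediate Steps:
$j{\left(F \right)} = \frac{17}{22}$ ($j{\left(F \right)} = - \frac{17}{-22} = \left(-17\right) \left(- \frac{1}{22}\right) = \frac{17}{22}$)
$\left(1291 - 993\right) + j{\left(3 \right)} = \left(1291 - 993\right) + \frac{17}{22} = 298 + \frac{17}{22} = \frac{6573}{22}$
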